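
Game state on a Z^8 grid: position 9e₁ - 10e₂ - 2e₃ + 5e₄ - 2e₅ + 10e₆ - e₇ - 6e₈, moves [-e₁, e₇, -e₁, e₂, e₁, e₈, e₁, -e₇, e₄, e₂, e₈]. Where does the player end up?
(9, -8, -2, 6, -2, 10, -1, -4)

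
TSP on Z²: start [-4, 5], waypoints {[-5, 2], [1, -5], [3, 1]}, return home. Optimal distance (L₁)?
36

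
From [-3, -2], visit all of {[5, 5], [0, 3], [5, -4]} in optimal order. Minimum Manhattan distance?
24
(one optimal route: (-3, -2) → (0, 3) → (5, 5) → (5, -4))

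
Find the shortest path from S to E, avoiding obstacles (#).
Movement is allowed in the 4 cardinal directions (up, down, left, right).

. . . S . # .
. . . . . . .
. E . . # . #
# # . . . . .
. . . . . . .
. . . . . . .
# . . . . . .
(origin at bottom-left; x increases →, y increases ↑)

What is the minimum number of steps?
4
(one shortest path: (3, 6) → (2, 6) → (1, 6) → (1, 5) → (1, 4))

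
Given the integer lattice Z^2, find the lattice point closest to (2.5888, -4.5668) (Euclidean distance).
(3, -5)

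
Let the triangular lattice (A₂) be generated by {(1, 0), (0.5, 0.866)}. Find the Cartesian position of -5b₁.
(-5, 0)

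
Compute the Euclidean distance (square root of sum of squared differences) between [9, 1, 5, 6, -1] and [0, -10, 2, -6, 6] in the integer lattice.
20.0998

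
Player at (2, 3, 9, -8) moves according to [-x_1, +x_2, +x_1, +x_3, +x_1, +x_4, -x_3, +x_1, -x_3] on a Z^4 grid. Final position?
(4, 4, 8, -7)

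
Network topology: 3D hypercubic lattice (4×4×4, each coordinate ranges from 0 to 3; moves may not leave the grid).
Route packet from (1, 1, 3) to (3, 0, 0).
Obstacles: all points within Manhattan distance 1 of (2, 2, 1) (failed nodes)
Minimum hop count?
6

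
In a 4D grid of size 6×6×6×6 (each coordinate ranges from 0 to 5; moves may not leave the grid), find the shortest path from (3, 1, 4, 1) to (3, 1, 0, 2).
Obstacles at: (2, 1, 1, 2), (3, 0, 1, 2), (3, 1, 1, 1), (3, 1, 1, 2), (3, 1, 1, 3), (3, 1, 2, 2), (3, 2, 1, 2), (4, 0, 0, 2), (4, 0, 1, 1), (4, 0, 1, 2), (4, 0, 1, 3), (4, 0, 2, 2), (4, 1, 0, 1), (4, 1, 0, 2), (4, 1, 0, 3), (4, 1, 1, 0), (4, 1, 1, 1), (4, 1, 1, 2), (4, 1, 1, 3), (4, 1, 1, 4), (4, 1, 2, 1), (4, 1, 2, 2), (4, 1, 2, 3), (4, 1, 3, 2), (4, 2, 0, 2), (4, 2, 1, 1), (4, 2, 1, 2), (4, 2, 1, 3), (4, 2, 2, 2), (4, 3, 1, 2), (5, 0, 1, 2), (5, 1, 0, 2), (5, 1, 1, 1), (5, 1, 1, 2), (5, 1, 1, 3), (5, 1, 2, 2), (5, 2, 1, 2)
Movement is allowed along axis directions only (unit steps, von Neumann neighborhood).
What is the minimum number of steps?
7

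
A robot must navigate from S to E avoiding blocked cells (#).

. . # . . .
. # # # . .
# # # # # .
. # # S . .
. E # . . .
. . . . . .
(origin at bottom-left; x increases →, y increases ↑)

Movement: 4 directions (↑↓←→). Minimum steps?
5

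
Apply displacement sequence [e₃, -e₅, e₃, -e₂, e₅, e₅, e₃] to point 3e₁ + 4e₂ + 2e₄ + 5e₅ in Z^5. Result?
(3, 3, 3, 2, 6)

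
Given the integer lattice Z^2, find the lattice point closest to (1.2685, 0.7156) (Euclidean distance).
(1, 1)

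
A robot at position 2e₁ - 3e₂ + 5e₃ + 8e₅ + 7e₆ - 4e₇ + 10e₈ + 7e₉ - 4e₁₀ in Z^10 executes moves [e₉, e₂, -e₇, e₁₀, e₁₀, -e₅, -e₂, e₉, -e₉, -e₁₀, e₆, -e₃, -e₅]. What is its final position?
(2, -3, 4, 0, 6, 8, -5, 10, 8, -3)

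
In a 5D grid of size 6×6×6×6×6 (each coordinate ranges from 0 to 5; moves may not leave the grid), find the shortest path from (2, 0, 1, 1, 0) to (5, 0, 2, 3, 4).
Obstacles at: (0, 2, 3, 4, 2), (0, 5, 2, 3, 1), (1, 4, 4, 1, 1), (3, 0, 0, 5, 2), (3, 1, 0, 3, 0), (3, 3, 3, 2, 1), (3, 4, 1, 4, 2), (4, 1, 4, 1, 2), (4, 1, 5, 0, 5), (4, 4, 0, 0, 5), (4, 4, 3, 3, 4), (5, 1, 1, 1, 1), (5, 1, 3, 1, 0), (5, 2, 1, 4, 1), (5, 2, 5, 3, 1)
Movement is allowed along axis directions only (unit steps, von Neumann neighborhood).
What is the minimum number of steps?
10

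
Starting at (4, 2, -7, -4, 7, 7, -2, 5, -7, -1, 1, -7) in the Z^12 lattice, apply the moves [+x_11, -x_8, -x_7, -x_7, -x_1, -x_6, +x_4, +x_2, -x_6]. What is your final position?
(3, 3, -7, -3, 7, 5, -4, 4, -7, -1, 2, -7)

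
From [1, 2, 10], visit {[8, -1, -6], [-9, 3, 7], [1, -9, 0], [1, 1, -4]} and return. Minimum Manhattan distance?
90
(one optimal route: (1, 2, 10) → (-9, 3, 7) → (1, -9, 0) → (8, -1, -6) → (1, 1, -4) → (1, 2, 10))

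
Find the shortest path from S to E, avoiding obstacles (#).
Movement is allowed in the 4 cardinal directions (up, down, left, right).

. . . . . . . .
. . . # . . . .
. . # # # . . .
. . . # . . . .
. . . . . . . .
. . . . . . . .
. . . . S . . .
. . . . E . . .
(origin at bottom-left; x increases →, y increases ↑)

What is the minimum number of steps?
1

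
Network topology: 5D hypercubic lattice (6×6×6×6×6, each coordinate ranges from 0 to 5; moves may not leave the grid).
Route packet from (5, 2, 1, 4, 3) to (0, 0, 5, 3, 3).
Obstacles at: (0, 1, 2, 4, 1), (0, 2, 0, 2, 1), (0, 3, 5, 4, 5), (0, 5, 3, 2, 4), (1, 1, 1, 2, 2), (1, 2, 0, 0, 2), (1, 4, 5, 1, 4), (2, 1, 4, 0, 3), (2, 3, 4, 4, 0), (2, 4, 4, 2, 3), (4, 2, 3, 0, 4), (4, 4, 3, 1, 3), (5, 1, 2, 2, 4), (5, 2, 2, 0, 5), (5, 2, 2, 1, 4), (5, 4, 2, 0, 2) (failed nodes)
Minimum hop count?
12
(one shortest path: (5, 2, 1, 4, 3) → (4, 2, 1, 4, 3) → (3, 2, 1, 4, 3) → (2, 2, 1, 4, 3) → (1, 2, 1, 4, 3) → (0, 2, 1, 4, 3) → (0, 1, 1, 4, 3) → (0, 0, 1, 4, 3) → (0, 0, 2, 4, 3) → (0, 0, 3, 4, 3) → (0, 0, 4, 4, 3) → (0, 0, 5, 4, 3) → (0, 0, 5, 3, 3))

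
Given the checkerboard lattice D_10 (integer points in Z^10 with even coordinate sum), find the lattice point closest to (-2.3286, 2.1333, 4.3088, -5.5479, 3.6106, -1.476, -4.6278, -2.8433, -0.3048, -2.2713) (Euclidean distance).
(-2, 2, 4, -6, 4, -2, -5, -3, 0, -2)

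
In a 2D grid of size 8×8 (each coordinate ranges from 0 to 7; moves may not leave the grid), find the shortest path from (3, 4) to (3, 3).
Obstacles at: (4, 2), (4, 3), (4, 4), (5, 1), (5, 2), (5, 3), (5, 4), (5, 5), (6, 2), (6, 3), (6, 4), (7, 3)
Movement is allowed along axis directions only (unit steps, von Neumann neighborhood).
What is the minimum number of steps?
1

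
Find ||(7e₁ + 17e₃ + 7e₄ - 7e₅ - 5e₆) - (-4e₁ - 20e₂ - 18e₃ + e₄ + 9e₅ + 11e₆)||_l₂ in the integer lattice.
47.8957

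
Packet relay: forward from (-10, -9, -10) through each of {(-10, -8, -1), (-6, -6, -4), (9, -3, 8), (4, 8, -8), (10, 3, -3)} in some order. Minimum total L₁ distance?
81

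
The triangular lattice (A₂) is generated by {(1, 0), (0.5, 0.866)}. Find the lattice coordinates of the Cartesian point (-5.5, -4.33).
-3b₁ - 5b₂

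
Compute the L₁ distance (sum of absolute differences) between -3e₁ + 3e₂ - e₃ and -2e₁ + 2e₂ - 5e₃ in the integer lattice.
6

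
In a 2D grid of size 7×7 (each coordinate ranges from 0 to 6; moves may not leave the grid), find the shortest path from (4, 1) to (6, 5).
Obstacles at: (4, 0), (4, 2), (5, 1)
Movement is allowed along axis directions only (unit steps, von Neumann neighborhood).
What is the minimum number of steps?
8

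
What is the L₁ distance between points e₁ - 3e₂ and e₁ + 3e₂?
6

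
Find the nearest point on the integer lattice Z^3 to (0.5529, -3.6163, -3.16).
(1, -4, -3)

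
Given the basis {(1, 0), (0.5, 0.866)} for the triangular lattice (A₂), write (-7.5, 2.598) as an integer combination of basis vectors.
-9b₁ + 3b₂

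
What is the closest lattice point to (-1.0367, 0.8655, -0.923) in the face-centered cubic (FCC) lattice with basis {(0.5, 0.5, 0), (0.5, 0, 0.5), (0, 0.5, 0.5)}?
(-1, 1, -1)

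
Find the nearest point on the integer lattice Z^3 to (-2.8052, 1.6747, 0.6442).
(-3, 2, 1)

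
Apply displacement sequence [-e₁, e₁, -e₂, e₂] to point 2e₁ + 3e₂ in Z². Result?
(2, 3)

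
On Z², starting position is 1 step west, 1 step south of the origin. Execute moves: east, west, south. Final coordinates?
(-1, -2)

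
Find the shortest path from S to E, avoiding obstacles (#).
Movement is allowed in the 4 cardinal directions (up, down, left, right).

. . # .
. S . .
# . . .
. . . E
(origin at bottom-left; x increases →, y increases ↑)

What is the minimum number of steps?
4
(one shortest path: (1, 2) → (2, 2) → (3, 2) → (3, 1) → (3, 0))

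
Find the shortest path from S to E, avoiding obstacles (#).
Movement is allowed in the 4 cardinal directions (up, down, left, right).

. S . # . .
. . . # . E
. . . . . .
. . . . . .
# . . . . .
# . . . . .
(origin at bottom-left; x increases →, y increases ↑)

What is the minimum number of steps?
7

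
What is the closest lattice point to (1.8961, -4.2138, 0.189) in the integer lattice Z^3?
(2, -4, 0)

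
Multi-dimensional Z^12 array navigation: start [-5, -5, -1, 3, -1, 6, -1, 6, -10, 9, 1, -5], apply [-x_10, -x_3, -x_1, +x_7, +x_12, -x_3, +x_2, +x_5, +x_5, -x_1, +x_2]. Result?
(-7, -3, -3, 3, 1, 6, 0, 6, -10, 8, 1, -4)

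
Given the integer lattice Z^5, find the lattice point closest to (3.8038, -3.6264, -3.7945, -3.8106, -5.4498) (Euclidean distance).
(4, -4, -4, -4, -5)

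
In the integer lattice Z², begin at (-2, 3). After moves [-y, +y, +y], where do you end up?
(-2, 4)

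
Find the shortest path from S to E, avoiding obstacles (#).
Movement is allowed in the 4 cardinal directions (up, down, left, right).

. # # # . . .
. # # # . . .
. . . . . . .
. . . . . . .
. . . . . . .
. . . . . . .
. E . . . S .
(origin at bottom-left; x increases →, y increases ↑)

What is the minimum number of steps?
4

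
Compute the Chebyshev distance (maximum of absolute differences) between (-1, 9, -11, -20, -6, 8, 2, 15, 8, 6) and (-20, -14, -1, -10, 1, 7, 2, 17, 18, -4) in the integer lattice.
23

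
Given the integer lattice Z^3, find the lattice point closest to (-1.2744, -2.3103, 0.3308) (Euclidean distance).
(-1, -2, 0)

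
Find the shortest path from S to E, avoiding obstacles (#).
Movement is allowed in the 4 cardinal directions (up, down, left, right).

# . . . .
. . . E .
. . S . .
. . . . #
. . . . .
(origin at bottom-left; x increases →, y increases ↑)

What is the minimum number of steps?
2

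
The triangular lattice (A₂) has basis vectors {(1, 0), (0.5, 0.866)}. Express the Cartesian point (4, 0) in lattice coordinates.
4b₁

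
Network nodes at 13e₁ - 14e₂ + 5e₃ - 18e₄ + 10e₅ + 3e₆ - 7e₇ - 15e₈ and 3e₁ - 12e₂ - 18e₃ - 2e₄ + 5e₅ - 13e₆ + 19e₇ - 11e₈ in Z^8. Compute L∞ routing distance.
26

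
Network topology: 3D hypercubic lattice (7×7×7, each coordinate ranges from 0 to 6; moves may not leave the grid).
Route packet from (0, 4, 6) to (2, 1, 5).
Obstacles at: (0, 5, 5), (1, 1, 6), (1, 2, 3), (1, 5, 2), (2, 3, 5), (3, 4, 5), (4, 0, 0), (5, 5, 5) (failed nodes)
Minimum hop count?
6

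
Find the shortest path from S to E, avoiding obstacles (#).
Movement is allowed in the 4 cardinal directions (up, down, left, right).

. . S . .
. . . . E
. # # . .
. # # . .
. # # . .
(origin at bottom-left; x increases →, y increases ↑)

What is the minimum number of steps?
3
(one shortest path: (2, 4) → (3, 4) → (4, 4) → (4, 3))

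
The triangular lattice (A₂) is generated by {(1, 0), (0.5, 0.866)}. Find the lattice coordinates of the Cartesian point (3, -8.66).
8b₁ - 10b₂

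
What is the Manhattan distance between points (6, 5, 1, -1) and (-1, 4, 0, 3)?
13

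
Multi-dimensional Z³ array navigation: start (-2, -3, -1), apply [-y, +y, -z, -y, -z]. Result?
(-2, -4, -3)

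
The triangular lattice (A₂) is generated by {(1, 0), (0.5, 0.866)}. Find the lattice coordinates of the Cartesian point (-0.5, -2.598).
b₁ - 3b₂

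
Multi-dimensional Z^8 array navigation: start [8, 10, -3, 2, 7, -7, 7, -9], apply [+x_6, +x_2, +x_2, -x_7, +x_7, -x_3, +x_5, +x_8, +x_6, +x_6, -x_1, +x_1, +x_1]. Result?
(9, 12, -4, 2, 8, -4, 7, -8)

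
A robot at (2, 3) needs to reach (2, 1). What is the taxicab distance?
2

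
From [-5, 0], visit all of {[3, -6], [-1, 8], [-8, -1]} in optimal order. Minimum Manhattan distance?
38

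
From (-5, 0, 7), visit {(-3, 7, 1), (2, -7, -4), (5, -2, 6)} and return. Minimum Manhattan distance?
70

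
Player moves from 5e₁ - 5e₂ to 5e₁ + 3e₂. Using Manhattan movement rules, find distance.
8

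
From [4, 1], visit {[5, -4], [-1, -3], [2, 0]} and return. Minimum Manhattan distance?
22
(one optimal route: (4, 1) → (5, -4) → (-1, -3) → (2, 0) → (4, 1))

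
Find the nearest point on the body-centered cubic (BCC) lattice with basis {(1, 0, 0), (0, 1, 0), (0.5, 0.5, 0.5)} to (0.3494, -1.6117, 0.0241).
(0.5, -1.5, 0.5)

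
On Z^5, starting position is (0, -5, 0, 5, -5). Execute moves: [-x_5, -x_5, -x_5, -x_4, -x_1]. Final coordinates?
(-1, -5, 0, 4, -8)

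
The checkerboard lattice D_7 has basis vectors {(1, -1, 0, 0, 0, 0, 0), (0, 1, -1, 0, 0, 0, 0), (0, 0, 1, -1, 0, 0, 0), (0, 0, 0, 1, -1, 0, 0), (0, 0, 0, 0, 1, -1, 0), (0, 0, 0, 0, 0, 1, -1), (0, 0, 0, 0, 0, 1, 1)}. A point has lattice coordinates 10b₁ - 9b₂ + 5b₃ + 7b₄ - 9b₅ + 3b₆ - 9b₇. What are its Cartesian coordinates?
(10, -19, 14, 2, -16, 3, -12)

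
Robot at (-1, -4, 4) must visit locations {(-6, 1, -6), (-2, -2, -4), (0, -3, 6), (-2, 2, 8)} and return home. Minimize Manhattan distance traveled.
52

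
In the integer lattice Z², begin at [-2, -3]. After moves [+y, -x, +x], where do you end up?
(-2, -2)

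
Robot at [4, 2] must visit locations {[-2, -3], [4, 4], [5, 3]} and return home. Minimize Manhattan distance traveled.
28
(one optimal route: (4, 2) → (-2, -3) → (4, 4) → (5, 3) → (4, 2))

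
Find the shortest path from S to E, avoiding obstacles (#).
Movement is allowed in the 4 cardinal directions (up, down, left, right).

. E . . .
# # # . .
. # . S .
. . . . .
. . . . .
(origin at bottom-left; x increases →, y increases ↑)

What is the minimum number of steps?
4
(one shortest path: (3, 2) → (3, 3) → (3, 4) → (2, 4) → (1, 4))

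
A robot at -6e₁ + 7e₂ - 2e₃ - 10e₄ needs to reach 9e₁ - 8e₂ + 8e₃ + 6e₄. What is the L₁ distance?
56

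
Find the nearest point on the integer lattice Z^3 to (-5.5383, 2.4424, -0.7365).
(-6, 2, -1)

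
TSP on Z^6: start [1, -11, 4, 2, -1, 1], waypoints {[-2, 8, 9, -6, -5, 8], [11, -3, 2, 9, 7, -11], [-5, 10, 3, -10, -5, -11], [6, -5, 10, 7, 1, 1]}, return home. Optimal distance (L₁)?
200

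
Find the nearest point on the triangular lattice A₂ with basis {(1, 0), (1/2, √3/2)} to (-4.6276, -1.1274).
(-4.5, -0.866)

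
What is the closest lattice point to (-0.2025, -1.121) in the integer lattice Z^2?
(0, -1)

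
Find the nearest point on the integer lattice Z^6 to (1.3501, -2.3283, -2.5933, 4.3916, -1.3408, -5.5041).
(1, -2, -3, 4, -1, -6)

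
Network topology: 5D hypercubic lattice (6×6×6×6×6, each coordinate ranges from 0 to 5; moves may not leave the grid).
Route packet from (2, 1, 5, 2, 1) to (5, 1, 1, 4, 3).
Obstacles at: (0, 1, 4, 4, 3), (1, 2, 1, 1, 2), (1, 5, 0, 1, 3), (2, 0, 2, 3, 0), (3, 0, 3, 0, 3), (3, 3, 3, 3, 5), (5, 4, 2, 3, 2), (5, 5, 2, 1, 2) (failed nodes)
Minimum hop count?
11
(one shortest path: (2, 1, 5, 2, 1) → (3, 1, 5, 2, 1) → (4, 1, 5, 2, 1) → (5, 1, 5, 2, 1) → (5, 1, 4, 2, 1) → (5, 1, 3, 2, 1) → (5, 1, 2, 2, 1) → (5, 1, 1, 2, 1) → (5, 1, 1, 3, 1) → (5, 1, 1, 4, 1) → (5, 1, 1, 4, 2) → (5, 1, 1, 4, 3))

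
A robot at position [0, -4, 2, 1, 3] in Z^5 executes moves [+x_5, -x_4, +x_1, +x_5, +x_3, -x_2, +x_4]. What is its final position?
(1, -5, 3, 1, 5)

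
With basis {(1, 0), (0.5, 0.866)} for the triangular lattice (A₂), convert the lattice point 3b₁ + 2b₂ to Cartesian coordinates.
(4, 1.732)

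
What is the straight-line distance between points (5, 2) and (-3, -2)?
8.94427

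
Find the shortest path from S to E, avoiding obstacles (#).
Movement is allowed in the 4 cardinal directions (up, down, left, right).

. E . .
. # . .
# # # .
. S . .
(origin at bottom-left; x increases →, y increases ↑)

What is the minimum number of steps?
7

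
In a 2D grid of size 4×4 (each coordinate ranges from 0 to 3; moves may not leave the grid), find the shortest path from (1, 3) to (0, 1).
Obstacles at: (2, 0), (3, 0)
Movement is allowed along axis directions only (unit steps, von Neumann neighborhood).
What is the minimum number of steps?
3
(one shortest path: (1, 3) → (0, 3) → (0, 2) → (0, 1))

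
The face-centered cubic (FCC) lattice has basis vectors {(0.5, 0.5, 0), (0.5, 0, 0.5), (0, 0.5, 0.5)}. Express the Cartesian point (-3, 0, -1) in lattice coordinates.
-2b₁ - 4b₂ + 2b₃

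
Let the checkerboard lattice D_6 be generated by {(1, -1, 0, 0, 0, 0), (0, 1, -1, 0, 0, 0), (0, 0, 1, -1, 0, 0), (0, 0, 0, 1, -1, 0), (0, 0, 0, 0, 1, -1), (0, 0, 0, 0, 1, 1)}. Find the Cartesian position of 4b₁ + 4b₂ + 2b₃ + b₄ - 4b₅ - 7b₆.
(4, 0, -2, -1, -12, -3)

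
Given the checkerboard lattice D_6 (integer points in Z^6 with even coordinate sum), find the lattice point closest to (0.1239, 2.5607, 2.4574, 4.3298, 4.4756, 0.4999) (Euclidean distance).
(0, 3, 2, 4, 4, 1)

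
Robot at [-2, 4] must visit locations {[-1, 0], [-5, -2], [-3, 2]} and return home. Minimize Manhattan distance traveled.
20
(one optimal route: (-2, 4) → (-1, 0) → (-5, -2) → (-3, 2) → (-2, 4))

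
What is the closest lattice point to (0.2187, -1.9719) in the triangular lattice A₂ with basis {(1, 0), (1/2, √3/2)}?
(0, -1.732)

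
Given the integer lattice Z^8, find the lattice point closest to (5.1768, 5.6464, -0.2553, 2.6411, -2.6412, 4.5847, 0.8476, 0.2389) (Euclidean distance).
(5, 6, 0, 3, -3, 5, 1, 0)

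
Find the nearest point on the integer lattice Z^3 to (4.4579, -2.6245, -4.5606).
(4, -3, -5)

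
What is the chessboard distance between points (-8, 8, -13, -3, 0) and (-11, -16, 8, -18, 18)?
24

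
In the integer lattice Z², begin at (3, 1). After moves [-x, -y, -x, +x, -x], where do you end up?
(1, 0)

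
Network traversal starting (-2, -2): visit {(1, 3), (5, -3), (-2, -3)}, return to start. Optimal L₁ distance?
26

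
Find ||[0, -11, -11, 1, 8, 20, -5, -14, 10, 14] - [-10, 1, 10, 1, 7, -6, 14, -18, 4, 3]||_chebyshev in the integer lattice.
26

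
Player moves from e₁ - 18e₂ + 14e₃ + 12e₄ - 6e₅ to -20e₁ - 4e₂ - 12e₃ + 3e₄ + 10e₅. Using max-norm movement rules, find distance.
26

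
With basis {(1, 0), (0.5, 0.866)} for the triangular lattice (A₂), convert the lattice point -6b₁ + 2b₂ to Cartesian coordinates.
(-5, 1.732)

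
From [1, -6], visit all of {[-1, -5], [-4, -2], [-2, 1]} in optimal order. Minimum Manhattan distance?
14
(one optimal route: (1, -6) → (-1, -5) → (-4, -2) → (-2, 1))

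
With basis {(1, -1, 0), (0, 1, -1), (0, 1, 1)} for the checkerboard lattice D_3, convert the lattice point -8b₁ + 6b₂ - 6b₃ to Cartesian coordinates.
(-8, 8, -12)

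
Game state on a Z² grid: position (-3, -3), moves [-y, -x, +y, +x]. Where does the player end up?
(-3, -3)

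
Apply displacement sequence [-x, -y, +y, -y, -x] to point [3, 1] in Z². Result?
(1, 0)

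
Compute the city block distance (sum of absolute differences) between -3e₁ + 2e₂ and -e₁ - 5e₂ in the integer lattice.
9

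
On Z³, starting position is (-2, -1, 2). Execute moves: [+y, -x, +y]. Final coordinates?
(-3, 1, 2)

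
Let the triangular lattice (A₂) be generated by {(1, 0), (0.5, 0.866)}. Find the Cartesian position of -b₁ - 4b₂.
(-3, -3.464)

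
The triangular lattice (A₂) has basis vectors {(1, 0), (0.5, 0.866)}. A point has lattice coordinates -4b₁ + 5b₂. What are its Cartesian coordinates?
(-1.5, 4.33)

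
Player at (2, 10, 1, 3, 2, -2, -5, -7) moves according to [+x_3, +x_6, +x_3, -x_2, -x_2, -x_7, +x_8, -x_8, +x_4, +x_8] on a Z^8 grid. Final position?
(2, 8, 3, 4, 2, -1, -6, -6)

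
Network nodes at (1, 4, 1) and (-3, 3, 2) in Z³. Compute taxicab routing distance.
6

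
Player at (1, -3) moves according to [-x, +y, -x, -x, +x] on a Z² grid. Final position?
(-1, -2)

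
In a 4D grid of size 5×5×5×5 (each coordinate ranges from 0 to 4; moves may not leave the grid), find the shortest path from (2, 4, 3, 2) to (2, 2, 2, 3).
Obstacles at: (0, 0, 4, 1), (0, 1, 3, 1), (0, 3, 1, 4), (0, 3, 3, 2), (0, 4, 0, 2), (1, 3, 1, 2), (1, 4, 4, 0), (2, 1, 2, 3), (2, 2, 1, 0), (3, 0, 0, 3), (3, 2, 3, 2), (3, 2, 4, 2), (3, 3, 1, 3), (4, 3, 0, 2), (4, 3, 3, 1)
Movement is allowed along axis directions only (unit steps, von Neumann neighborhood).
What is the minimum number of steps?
4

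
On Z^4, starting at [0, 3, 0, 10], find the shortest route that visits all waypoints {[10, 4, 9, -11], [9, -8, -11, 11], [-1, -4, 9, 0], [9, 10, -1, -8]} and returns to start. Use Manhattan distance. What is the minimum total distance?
156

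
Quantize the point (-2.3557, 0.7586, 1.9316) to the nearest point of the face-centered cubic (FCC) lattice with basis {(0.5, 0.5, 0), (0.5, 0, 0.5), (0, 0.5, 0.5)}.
(-2.5, 0.5, 2)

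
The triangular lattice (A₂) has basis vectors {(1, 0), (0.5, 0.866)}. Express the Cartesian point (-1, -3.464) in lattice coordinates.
b₁ - 4b₂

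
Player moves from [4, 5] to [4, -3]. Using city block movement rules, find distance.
8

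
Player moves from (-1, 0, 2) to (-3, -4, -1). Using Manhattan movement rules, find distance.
9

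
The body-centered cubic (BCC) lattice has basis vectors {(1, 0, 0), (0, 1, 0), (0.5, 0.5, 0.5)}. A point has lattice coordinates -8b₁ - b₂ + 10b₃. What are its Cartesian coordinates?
(-3, 4, 5)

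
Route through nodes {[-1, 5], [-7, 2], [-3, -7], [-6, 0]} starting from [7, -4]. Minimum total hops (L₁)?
35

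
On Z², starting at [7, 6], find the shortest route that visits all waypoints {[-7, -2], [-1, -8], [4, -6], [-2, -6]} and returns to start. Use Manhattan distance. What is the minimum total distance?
56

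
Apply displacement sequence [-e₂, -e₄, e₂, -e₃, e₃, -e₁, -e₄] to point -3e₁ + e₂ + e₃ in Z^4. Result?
(-4, 1, 1, -2)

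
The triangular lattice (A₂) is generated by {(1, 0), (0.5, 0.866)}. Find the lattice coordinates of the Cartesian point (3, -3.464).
5b₁ - 4b₂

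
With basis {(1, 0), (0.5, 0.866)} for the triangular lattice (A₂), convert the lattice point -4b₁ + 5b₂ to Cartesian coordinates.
(-1.5, 4.33)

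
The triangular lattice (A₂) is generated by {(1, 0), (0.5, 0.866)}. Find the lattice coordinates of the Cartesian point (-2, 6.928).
-6b₁ + 8b₂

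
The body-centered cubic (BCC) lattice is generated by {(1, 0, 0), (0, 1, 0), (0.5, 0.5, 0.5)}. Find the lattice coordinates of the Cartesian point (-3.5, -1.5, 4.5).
-8b₁ - 6b₂ + 9b₃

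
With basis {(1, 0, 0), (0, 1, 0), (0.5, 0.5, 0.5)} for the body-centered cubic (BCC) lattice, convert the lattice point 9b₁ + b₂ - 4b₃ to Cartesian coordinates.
(7, -1, -2)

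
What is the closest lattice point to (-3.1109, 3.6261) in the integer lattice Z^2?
(-3, 4)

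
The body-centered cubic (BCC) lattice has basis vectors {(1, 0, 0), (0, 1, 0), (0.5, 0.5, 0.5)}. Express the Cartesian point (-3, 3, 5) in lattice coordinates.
-8b₁ - 2b₂ + 10b₃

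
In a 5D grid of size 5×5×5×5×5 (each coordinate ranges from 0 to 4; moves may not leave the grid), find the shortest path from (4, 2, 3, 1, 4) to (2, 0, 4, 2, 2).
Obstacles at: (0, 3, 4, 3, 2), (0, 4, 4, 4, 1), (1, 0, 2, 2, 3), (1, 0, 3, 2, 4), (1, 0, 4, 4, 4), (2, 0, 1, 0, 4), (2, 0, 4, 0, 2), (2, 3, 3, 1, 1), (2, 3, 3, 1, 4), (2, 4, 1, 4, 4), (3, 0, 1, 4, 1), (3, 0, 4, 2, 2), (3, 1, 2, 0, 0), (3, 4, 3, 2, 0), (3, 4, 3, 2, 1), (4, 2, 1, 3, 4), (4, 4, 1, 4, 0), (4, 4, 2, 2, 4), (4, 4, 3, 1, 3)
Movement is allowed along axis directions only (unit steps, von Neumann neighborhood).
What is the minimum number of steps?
8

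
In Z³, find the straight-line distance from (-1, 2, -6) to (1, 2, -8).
2.82843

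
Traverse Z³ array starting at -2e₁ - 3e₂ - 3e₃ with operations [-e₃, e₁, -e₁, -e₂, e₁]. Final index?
(-1, -4, -4)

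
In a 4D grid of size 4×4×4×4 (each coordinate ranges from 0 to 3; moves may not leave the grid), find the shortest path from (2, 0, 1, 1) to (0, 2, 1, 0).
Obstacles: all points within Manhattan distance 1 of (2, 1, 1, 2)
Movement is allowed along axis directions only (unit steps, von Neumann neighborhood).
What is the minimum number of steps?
5
(one shortest path: (2, 0, 1, 1) → (1, 0, 1, 1) → (0, 0, 1, 1) → (0, 1, 1, 1) → (0, 2, 1, 1) → (0, 2, 1, 0))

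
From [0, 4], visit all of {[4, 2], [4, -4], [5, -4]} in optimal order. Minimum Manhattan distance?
13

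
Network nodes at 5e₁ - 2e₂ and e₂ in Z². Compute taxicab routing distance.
8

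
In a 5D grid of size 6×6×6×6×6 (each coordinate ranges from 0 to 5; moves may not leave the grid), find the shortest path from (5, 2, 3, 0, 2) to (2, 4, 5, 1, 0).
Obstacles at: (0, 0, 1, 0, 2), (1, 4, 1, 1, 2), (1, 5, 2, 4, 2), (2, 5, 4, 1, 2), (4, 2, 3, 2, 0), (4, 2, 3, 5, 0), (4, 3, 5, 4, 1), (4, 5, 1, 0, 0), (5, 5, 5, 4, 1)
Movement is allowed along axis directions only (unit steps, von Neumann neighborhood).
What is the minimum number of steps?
10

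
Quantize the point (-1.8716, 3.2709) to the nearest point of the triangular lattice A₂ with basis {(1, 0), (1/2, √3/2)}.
(-2, 3.464)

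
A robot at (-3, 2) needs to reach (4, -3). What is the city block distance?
12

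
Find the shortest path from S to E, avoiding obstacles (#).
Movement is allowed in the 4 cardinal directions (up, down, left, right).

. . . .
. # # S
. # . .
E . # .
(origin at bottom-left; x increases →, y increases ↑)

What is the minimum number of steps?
7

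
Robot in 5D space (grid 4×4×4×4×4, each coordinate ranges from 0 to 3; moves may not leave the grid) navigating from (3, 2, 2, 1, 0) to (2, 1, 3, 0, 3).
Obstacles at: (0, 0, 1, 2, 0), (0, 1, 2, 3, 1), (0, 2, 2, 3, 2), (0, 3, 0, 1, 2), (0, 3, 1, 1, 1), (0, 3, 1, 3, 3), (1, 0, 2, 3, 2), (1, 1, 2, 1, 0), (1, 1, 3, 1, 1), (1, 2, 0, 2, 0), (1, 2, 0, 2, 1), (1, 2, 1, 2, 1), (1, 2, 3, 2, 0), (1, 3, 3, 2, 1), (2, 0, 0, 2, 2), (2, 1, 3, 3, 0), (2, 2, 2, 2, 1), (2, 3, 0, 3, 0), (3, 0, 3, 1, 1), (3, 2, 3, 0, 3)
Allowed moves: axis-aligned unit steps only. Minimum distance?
7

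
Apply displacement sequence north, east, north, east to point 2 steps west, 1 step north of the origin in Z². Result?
(0, 3)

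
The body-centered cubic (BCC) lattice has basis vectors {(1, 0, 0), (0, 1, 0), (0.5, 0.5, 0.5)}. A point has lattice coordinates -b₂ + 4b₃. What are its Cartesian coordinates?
(2, 1, 2)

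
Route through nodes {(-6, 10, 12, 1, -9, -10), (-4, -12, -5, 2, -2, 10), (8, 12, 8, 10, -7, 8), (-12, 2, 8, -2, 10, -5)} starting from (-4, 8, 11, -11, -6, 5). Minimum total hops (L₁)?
204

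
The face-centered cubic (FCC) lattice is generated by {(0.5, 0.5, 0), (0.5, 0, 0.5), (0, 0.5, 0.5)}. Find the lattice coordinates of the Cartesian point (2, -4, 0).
-2b₁ + 6b₂ - 6b₃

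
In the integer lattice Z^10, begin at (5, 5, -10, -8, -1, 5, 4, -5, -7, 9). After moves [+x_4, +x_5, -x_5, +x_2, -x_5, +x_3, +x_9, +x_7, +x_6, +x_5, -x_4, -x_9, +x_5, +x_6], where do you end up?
(5, 6, -9, -8, 0, 7, 5, -5, -7, 9)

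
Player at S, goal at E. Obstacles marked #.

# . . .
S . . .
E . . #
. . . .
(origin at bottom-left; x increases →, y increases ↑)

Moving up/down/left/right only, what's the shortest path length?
1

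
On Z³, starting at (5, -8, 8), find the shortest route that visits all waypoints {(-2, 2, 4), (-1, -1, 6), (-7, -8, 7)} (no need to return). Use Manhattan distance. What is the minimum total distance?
33
(one optimal route: (5, -8, 8) → (-7, -8, 7) → (-1, -1, 6) → (-2, 2, 4))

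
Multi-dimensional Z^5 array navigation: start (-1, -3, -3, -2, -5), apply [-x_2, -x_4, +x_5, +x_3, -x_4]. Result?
(-1, -4, -2, -4, -4)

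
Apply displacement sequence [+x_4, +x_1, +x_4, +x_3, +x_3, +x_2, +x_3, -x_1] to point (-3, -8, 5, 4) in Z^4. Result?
(-3, -7, 8, 6)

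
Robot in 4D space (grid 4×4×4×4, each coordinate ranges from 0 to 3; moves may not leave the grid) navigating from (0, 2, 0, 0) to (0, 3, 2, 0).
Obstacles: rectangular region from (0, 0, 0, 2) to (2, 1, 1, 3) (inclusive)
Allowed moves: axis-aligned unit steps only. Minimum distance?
3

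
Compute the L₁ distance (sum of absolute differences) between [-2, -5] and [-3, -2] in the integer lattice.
4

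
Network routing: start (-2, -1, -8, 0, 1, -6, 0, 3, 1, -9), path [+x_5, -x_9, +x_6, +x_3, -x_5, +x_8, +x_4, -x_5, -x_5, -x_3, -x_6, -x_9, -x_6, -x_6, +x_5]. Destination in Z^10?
(-2, -1, -8, 1, 0, -8, 0, 4, -1, -9)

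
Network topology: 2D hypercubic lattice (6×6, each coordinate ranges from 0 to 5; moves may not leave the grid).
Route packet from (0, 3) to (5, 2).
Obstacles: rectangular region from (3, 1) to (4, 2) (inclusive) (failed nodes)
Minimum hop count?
6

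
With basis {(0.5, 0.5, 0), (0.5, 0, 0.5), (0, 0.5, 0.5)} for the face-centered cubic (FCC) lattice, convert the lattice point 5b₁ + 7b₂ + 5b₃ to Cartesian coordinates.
(6, 5, 6)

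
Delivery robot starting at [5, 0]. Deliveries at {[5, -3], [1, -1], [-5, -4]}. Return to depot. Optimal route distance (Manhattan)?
28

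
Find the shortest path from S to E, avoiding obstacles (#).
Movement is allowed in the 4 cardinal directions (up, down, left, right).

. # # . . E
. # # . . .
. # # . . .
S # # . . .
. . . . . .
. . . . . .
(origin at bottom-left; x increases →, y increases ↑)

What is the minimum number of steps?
10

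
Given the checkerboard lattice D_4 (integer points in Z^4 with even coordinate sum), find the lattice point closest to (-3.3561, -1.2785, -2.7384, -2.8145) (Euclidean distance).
(-3, -1, -3, -3)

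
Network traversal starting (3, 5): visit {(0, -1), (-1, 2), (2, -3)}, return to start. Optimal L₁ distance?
24
(one optimal route: (3, 5) → (-1, 2) → (0, -1) → (2, -3) → (3, 5))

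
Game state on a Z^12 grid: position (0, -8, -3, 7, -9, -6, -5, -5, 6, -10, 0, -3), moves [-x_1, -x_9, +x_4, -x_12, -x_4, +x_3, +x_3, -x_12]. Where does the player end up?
(-1, -8, -1, 7, -9, -6, -5, -5, 5, -10, 0, -5)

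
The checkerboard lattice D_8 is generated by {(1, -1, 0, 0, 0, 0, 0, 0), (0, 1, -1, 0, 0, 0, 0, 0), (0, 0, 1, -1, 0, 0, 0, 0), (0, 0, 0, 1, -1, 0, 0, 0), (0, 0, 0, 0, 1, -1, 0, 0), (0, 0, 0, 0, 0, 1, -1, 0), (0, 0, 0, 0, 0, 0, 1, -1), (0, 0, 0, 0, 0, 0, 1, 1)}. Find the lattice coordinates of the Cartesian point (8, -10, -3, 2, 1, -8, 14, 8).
8b₁ - 2b₂ - 5b₃ - 3b₄ - 2b₅ - 10b₆ - 2b₇ + 6b₈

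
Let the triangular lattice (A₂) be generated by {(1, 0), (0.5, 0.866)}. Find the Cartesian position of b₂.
(0.5, 0.866)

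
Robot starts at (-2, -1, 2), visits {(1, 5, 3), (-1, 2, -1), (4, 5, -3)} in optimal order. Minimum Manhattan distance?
25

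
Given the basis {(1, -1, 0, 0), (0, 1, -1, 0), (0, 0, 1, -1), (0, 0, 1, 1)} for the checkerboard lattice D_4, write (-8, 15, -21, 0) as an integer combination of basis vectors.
-8b₁ + 7b₂ - 7b₃ - 7b₄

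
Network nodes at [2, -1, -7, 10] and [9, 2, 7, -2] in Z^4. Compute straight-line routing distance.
19.9499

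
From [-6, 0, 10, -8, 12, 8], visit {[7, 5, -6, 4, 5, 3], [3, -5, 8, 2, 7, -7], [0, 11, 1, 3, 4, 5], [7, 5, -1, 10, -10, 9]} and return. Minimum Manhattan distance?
208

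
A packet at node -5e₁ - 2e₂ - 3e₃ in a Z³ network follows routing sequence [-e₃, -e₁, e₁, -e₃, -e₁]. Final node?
(-6, -2, -5)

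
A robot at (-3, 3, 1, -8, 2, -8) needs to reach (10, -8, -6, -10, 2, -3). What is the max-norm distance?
13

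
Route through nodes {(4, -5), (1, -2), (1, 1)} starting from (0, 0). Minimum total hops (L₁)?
11
(one optimal route: (0, 0) → (1, 1) → (1, -2) → (4, -5))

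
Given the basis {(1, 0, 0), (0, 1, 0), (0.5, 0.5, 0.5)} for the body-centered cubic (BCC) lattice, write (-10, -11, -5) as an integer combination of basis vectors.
-5b₁ - 6b₂ - 10b₃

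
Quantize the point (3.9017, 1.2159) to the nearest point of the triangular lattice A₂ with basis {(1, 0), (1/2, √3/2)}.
(4, 1.732)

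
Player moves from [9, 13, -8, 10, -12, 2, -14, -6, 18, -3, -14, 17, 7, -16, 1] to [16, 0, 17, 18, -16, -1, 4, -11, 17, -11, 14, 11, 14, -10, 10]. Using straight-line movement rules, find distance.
48.2908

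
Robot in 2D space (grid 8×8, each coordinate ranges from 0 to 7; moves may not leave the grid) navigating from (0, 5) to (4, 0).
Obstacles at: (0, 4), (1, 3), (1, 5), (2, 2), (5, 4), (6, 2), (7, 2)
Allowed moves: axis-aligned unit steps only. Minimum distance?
11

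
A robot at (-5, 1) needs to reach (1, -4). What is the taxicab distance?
11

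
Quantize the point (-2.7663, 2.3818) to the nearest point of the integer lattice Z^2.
(-3, 2)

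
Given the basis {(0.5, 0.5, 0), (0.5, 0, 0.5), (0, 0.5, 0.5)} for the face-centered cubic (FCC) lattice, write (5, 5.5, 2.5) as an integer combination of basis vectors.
8b₁ + 2b₂ + 3b₃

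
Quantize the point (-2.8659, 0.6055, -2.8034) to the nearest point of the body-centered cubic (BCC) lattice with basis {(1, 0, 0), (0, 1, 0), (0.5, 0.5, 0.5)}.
(-3, 1, -3)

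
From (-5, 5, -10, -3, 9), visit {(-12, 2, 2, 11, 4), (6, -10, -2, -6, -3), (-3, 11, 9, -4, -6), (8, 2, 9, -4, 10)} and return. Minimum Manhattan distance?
214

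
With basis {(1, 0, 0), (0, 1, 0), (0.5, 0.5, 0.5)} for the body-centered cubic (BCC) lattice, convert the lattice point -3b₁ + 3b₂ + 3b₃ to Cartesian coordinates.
(-1.5, 4.5, 1.5)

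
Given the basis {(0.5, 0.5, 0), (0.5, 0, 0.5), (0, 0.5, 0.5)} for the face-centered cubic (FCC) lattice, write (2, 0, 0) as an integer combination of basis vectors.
2b₁ + 2b₂ - 2b₃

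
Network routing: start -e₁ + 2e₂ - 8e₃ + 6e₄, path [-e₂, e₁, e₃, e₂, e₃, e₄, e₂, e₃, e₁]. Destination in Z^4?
(1, 3, -5, 7)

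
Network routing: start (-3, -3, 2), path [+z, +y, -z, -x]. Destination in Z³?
(-4, -2, 2)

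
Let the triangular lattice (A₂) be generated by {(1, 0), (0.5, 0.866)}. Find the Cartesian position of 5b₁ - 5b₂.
(2.5, -4.33)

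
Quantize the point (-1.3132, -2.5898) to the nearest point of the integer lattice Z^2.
(-1, -3)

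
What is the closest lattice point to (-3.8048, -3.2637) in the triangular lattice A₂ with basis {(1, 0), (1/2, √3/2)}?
(-4, -3.464)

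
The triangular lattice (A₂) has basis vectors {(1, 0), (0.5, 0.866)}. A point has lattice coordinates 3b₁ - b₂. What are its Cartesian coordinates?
(2.5, -0.866)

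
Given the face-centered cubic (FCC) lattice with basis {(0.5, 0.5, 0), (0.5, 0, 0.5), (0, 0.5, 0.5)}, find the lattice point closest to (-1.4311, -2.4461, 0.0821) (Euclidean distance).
(-1.5, -2.5, 0)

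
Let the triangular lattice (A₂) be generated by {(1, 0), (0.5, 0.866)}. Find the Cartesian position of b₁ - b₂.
(0.5, -0.866)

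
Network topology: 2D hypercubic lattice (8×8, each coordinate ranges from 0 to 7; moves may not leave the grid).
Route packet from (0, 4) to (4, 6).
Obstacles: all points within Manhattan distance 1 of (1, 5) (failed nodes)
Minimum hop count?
8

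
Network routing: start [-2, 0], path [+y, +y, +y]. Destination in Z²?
(-2, 3)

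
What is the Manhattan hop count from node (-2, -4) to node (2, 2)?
10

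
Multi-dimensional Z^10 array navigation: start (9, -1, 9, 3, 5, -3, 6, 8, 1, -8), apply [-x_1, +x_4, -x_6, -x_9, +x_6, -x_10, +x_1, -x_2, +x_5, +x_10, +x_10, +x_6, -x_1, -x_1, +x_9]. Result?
(7, -2, 9, 4, 6, -2, 6, 8, 1, -7)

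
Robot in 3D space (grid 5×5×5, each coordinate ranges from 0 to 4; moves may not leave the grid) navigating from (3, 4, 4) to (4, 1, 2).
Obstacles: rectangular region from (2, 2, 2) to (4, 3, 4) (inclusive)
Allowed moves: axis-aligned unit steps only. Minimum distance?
8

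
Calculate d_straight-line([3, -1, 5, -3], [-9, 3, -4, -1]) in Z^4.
15.6525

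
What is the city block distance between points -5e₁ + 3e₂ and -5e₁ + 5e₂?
2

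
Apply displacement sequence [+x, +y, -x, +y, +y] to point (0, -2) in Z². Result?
(0, 1)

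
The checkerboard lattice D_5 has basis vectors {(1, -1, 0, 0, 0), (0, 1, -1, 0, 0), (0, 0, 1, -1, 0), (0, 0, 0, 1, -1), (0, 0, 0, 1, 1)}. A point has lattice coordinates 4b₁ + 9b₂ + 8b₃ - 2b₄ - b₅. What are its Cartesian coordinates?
(4, 5, -1, -11, 1)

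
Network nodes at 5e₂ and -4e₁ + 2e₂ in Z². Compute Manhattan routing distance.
7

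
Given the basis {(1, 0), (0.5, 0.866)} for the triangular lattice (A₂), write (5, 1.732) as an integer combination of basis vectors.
4b₁ + 2b₂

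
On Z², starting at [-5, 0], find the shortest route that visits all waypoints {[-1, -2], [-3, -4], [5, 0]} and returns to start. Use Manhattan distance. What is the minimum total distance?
28
(one optimal route: (-5, 0) → (-3, -4) → (-1, -2) → (5, 0) → (-5, 0))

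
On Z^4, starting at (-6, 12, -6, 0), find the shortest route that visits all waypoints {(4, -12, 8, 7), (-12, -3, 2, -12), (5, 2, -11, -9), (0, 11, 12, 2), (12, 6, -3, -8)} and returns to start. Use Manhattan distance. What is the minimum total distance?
206
(one optimal route: (-6, 12, -6, 0) → (0, 11, 12, 2) → (4, -12, 8, 7) → (-12, -3, 2, -12) → (5, 2, -11, -9) → (12, 6, -3, -8) → (-6, 12, -6, 0))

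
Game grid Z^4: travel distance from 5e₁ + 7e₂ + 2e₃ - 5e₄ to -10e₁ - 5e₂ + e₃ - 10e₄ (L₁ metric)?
33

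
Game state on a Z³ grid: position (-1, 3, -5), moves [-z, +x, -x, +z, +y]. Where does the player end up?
(-1, 4, -5)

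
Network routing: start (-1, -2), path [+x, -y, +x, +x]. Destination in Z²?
(2, -3)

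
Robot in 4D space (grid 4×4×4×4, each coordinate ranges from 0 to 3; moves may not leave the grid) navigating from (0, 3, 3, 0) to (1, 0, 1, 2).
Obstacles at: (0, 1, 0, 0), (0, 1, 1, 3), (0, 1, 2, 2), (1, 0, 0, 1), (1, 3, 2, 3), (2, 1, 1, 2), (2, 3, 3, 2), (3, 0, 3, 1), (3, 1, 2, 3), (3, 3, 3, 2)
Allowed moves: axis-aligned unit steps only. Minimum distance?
8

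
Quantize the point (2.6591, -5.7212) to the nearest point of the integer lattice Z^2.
(3, -6)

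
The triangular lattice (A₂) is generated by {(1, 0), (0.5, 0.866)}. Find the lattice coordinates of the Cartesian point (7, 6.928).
3b₁ + 8b₂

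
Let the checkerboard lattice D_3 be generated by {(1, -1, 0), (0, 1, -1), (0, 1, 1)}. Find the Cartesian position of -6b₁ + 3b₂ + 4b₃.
(-6, 13, 1)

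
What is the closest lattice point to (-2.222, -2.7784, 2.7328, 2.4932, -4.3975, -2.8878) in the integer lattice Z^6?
(-2, -3, 3, 2, -4, -3)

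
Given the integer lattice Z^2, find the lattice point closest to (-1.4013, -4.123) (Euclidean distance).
(-1, -4)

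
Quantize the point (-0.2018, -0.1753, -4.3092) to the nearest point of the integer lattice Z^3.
(0, 0, -4)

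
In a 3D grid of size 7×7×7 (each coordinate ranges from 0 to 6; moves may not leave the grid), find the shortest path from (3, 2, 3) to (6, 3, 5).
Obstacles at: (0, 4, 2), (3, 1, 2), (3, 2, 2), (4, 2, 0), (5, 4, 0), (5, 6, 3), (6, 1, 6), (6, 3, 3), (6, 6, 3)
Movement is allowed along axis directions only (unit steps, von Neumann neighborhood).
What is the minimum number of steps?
6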